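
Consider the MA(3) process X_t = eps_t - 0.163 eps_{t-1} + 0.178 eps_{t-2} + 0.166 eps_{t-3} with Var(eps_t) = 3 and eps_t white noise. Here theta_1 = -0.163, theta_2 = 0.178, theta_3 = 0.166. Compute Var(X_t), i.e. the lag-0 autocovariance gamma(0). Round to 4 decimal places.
\gamma(0) = 3.2574

For an MA(q) process X_t = eps_t + sum_i theta_i eps_{t-i} with
Var(eps_t) = sigma^2, the variance is
  gamma(0) = sigma^2 * (1 + sum_i theta_i^2).
  sum_i theta_i^2 = (-0.163)^2 + (0.178)^2 + (0.166)^2 = 0.026569 + 0.031684 + 0.027556 = 0.085809.
  gamma(0) = 3 * (1 + 0.085809) = 3 * 1.085809 = 3.257427, which rounds to 3.2574.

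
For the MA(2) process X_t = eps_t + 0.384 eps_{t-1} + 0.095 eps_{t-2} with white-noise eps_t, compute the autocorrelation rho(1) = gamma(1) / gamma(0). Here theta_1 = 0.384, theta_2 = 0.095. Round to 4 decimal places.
\rho(1) = 0.3636

For an MA(q) process with theta_0 = 1, the autocovariance is
  gamma(k) = sigma^2 * sum_{i=0..q-k} theta_i * theta_{i+k},
and rho(k) = gamma(k) / gamma(0). Sigma^2 cancels.
  numerator   = (1)*(0.384) + (0.384)*(0.095) = 0.42048.
  denominator = (1)^2 + (0.384)^2 + (0.095)^2 = 1.156481.
  rho(1) = 0.42048 / 1.156481 = 0.3636.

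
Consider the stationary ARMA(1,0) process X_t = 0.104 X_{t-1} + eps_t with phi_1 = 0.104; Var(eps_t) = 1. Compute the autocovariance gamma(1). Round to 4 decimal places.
\gamma(1) = 0.1051

Multiply the model equation by X_{t-k} and take expectations. With theta_0 = psi_0 = 1 and psi_j the MA(infinity) weights, this gives
  gamma(k) - sum_i phi_i gamma(k-i) = c_k,
  c_k = sigma^2 * sum_{j=k..q} theta_j psi_{j-k}   (c_k = 0 for k > q),
using gamma(-m) = gamma(m).
Pure AR (q = 0): c_0 = sigma^2 = 1, c_k = 0 for k >= 1.
Equations for k = 0 and k = 1 (AR order 1):
  gamma(0) = phi_1 gamma(1) + c_0
  gamma(1) = phi_1 gamma(0) + c_1
Substituting the second into the first: gamma(0) (1 - phi_1^2) = c_0 + phi_1 c_1, so
  gamma(0) = c_0 / (1 - phi_1^2) = 1 / (1 - (0.104)^2) = 1 / 0.989184 = 1.010934.
  gamma(1) = phi_1 gamma(0) = (0.104)(1.010934) = 0.105137.
Therefore gamma(1) = 0.1051 (to 4 decimal places).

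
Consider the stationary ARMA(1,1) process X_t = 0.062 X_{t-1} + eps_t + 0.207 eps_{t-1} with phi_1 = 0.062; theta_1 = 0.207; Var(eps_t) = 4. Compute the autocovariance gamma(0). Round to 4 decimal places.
\gamma(0) = 4.2906

Multiply the model equation by X_{t-k} and take expectations. With theta_0 = psi_0 = 1 and psi_j the MA(infinity) weights, this gives
  gamma(k) - sum_i phi_i gamma(k-i) = c_k,
  c_k = sigma^2 * sum_{j=k..q} theta_j psi_{j-k}   (c_k = 0 for k > q),
using gamma(-m) = gamma(m).
psi-weights needed (psi_j = theta_j + sum_i phi_i psi_{j-i}):
  psi_1 = theta_1 + phi_1 = 0.207 + (0.062) = 0.269
Right-hand sides:
  c_0 = sigma^2 (1 + theta_1 psi_1) = 4 * (1 + (0.207)(0.269)) = 4 * 1.055683 = 4.222732
  c_1 = sigma^2 theta_1 = 4 * (0.207) = 0.828
  c_2 = 0
Equations for k = 0 and k = 1 (AR order 1):
  gamma(0) = phi_1 gamma(1) + c_0
  gamma(1) = phi_1 gamma(0) + c_1
Substituting the second into the first: gamma(0) (1 - phi_1^2) = c_0 + phi_1 c_1, so
  gamma(0) = (c_0 + phi_1 c_1) / (1 - phi_1^2) = (4.222732 + (0.062)(0.828)) / (1 - (0.062)^2) = 4.274068 / 0.996156 = 4.290561.
Therefore gamma(0) = 4.2906 (to 4 decimal places).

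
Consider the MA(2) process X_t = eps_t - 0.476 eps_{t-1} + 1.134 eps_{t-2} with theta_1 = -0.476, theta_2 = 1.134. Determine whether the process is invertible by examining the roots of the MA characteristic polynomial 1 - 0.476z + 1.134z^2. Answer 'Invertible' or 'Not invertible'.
\text{Not invertible}

The MA(q) characteristic polynomial is P(z) = 1 - 0.476z + 1.134z^2.
Invertibility requires all roots to lie outside the unit circle, i.e. |z| > 1 for every root.
Set 1 + (-0.476) z + (1.134) z^2 = 0, i.e. a z^2 + b z + c = 0 with a = 1.134, b = -0.476, c = 1.
Discriminant D = b^2 - 4ac = (-0.476)^2 - 4*(1.134)*1 = 0.226576 - (4.536) = -4.309424.
D < 0, so the roots are the complex-conjugate pair z = (-b +/- i sqrt(-D)) / (2a) = 0.2099 +/- 0.9153i.
For a conjugate pair |z|^2 = z * conj(z) = (product of roots) = c/a = 1/(1.134) = 0.881834, so |z| = sqrt(0.881834) = 0.9391 for both roots.
Moduli of all roots: 0.9391, 0.9391.
All moduli strictly greater than 1? No.
Verdict: Not invertible.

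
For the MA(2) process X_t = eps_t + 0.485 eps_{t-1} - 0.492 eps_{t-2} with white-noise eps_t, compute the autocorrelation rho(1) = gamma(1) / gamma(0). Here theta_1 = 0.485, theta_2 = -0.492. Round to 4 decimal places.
\rho(1) = 0.1668

For an MA(q) process with theta_0 = 1, the autocovariance is
  gamma(k) = sigma^2 * sum_{i=0..q-k} theta_i * theta_{i+k},
and rho(k) = gamma(k) / gamma(0). Sigma^2 cancels.
  numerator   = (1)*(0.485) + (0.485)*(-0.492) = 0.24638.
  denominator = (1)^2 + (0.485)^2 + (-0.492)^2 = 1.477289.
  rho(1) = 0.24638 / 1.477289 = 0.1668.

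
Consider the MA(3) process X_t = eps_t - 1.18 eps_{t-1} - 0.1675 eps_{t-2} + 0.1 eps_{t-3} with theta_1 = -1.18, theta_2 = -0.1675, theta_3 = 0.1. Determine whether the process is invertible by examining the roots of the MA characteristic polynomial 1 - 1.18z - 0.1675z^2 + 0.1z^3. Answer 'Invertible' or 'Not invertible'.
\text{Not invertible}

The MA(q) characteristic polynomial is P(z) = 1 - 1.18z - 0.1675z^2 + 0.1z^3.
Invertibility requires all roots to lie outside the unit circle, i.e. |z| > 1 for every root.
Degree 3: look for a simple real root z0 first, then factor out (1 - z/z0) and solve the remaining quadratic.
Testing z0 = 4: P(4) = 1 + (-1.18)(4) + (-0.1675)(4)^2 + (0.1)(4)^3
  = 1 + (-4.72) + (-2.68) + (6.4) = 0.  So z_0 = 4 is a root, |z_0| = 4.
Divide out the factor (1 - 0.25 z) = (1 - z/z0) (since 1/z0 = 0.25):
  P(z) = (1 - 0.25 z)(1 + (-0.93) z + (-0.4) z^2)
  [check: z-coef -0.93 - (0.25) = -1.18; z^2-coef -0.4 - (0.25)(-0.93) = -0.1675; z^3-coef -(0.25)(-0.4) = 0.1.]
Remaining roots from the quadratic factor 1 + (-0.93) z + (-0.4) z^2:
  Set 1 + (-0.93) z + (-0.4) z^2 = 0, i.e. a z^2 + b z + c = 0 with a = -0.4, b = -0.93, c = 1.
  Discriminant D = b^2 - 4ac = (-0.93)^2 - 4*(-0.4)*1 = 0.8649 - (-1.6) = 2.4649.
  D >= 0, so the roots are real: z = (-b +/- sqrt(D)) / (2a) = (0.93 +/- 1.57) / (-0.8).
    z_1 = (0.93 + 1.57) / (-0.8) = -3.125,   |z_1| = 3.125.
    z_2 = (0.93 - 1.57) / (-0.8) = 0.8,   |z_2| = 0.8.
Moduli of all roots: 4.0000, 3.1250, 0.8000.
All moduli strictly greater than 1? No.
Verdict: Not invertible.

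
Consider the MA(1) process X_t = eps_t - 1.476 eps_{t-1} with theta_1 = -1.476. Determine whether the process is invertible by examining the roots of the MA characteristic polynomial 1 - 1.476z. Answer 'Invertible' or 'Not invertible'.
\text{Not invertible}

The MA(q) characteristic polynomial is P(z) = 1 - 1.476z.
Invertibility requires all roots to lie outside the unit circle, i.e. |z| > 1 for every root.
This is linear in z: 1 + (-1.476) z = 0  =>  z = -1/(-1.476) = 0.677507,  |z| = 0.677507.
Moduli of all roots: 0.6775.
All moduli strictly greater than 1? No.
Verdict: Not invertible.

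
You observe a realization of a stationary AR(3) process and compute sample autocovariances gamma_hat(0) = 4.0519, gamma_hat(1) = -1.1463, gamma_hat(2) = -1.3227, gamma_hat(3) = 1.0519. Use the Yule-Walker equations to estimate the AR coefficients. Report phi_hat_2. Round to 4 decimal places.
\hat\phi_{2} = -0.4410

The Yule-Walker equations for an AR(p) process read, in matrix form,
  Gamma_p phi = r_p,   with   (Gamma_p)_{ij} = gamma(|i - j|),
                       (r_p)_i = gamma(i),   i,j = 1..p.
Substitute the sample gammas (Toeplitz matrix and right-hand side of size 3):
  Gamma_p = [[4.0519, -1.1463, -1.3227], [-1.1463, 4.0519, -1.1463], [-1.3227, -1.1463, 4.0519]]
  r_p     = [-1.1463, -1.3227, 1.0519]
Written out (R1..R3):
  (R1) 4.0519 phi_1 - 1.1463 phi_2 - 1.3227 phi_3 = -1.1463
  (R2) -1.1463 phi_1 + 4.0519 phi_2 - 1.1463 phi_3 = -1.3227
  (R3) -1.3227 phi_1 - 1.1463 phi_2 + 4.0519 phi_3 = 1.0519
Gaussian elimination:
  R2 <- R2 - (-1.1463/4.0519) R1 = R2 - (-0.282904) R1:  3.727607 phi_2 - 1.520498 phi_3 = -1.646993
  R3 <- R3 - (-1.3227/4.0519) R1 = R3 - (-0.326439) R1:  -1.520498 phi_2 + 3.620119 phi_3 = 0.677702
  R3 <- R3 - (-1.520498/3.727607) R2 = R3 - (-0.407902) R2:  2.999905 phi_3 = 0.005891
Back-substitution:
  phi_hat_3 = 0.005891 / 2.999905 = 0.001964
  phi_hat_2 = (-1.646993 - (-1.520498)(0.001964)) / 3.727607 = -0.441036
  phi_hat_1 = (-1.1463 - (-1.1463)(-0.441036) - (-1.3227)(0.001964)) / 4.0519 = -0.407034
So phi_hat = [-0.4070, -0.4410, 0.0020].
Therefore phi_hat_2 = -0.4410.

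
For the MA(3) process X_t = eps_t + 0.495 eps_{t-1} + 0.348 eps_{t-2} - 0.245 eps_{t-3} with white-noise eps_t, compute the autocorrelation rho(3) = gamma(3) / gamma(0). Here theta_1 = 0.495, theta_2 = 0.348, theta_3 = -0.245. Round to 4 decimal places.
\rho(3) = -0.1718

For an MA(q) process with theta_0 = 1, the autocovariance is
  gamma(k) = sigma^2 * sum_{i=0..q-k} theta_i * theta_{i+k},
and rho(k) = gamma(k) / gamma(0). Sigma^2 cancels.
  numerator   = (1)*(-0.245) = -0.245.
  denominator = (1)^2 + (0.495)^2 + (0.348)^2 + (-0.245)^2 = 1.426154.
  rho(3) = -0.245 / 1.426154 = -0.1718.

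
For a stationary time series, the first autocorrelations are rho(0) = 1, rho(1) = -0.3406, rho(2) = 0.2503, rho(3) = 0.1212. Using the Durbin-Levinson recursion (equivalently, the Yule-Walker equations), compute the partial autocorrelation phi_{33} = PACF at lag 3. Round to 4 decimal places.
\phi_{33} = 0.2840

The PACF at lag k is phi_{kk}, the last component of the solution
to the Yule-Walker system G_k phi = r_k where
  (G_k)_{ij} = rho(|i - j|), (r_k)_i = rho(i), i,j = 1..k.
Equivalently, Durbin-Levinson gives phi_{kk} iteratively:
  phi_{11} = rho(1)
  phi_{kk} = [rho(k) - sum_{j=1..k-1} phi_{k-1,j} rho(k-j)]
            / [1 - sum_{j=1..k-1} phi_{k-1,j} rho(j)],
  phi_{k,j} = phi_{k-1,j} - phi_{kk} phi_{k-1,k-j},  j = 1..k-1.
Step k = 1:
  phi_11 = rho(1) = -0.3406.
Step k = 2:
  phi_22 = [rho(2) - phi_11 rho(1)] / [1 - phi_11 rho(1)] = [0.2503 - (-0.3406)(-0.3406)] / [1 - (-0.3406)(-0.3406)]
         = 0.13429164 / 0.88399164 = 0.151915.
  Update: phi_21 = phi_11 - phi_22 phi_11 = -0.3406 - (0.151915)(-0.3406) = -0.288858.
Step k = 3:
  phi_33 = [rho(3) - phi_21 rho(2) - phi_22 rho(1)] / [1 - phi_21 rho(1) - phi_22 rho(2)]
    numerator   = 0.1212 - (-0.288858)(0.2503) - (0.151915)(-0.3406) = 0.24524336
    denominator = 1 - (-0.288858)(-0.3406) - (0.151915)(0.2503) = 0.86359072
  phi_33 = 0.24524336 / 0.86359072 = 0.284.
Therefore phi_{33} = 0.2840.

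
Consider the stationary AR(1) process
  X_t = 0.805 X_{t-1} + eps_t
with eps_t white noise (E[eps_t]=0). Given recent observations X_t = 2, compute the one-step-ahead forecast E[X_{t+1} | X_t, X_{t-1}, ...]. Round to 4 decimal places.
E[X_{t+1} \mid \mathcal F_t] = 1.6100

For an AR(p) model X_t = c + sum_i phi_i X_{t-i} + eps_t, the
one-step-ahead conditional mean is
  E[X_{t+1} | X_t, ...] = c + sum_i phi_i X_{t+1-i}.
Substitute known values:
  E[X_{t+1} | ...] = (0.805) * (2)
                   = 1.6100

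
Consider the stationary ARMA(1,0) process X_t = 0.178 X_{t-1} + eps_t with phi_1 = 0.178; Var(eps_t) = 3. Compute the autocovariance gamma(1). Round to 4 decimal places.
\gamma(1) = 0.5515

Multiply the model equation by X_{t-k} and take expectations. With theta_0 = psi_0 = 1 and psi_j the MA(infinity) weights, this gives
  gamma(k) - sum_i phi_i gamma(k-i) = c_k,
  c_k = sigma^2 * sum_{j=k..q} theta_j psi_{j-k}   (c_k = 0 for k > q),
using gamma(-m) = gamma(m).
Pure AR (q = 0): c_0 = sigma^2 = 3, c_k = 0 for k >= 1.
Equations for k = 0 and k = 1 (AR order 1):
  gamma(0) = phi_1 gamma(1) + c_0
  gamma(1) = phi_1 gamma(0) + c_1
Substituting the second into the first: gamma(0) (1 - phi_1^2) = c_0 + phi_1 c_1, so
  gamma(0) = c_0 / (1 - phi_1^2) = 3 / (1 - (0.178)^2) = 3 / 0.968316 = 3.098162.
  gamma(1) = phi_1 gamma(0) = (0.178)(3.098162) = 0.551473.
Therefore gamma(1) = 0.5515 (to 4 decimal places).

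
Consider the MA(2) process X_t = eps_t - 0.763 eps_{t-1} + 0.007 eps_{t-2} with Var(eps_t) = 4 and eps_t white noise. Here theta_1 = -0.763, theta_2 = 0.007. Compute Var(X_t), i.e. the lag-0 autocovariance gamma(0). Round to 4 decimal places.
\gamma(0) = 6.3289

For an MA(q) process X_t = eps_t + sum_i theta_i eps_{t-i} with
Var(eps_t) = sigma^2, the variance is
  gamma(0) = sigma^2 * (1 + sum_i theta_i^2).
  sum_i theta_i^2 = (-0.763)^2 + (0.007)^2 = 0.582169 + 0.000049 = 0.582218.
  gamma(0) = 4 * (1 + 0.582218) = 4 * 1.582218 = 6.328872, which rounds to 6.3289.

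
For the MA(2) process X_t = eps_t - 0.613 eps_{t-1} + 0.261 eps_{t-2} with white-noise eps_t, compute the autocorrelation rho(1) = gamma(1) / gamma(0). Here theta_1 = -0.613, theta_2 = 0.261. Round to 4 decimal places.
\rho(1) = -0.5354

For an MA(q) process with theta_0 = 1, the autocovariance is
  gamma(k) = sigma^2 * sum_{i=0..q-k} theta_i * theta_{i+k},
and rho(k) = gamma(k) / gamma(0). Sigma^2 cancels.
  numerator   = (1)*(-0.613) + (-0.613)*(0.261) = -0.772993.
  denominator = (1)^2 + (-0.613)^2 + (0.261)^2 = 1.44389.
  rho(1) = -0.772993 / 1.44389 = -0.5354.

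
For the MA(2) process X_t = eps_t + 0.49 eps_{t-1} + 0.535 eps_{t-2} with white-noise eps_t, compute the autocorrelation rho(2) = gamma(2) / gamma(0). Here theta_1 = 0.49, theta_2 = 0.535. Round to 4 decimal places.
\rho(2) = 0.3505

For an MA(q) process with theta_0 = 1, the autocovariance is
  gamma(k) = sigma^2 * sum_{i=0..q-k} theta_i * theta_{i+k},
and rho(k) = gamma(k) / gamma(0). Sigma^2 cancels.
  numerator   = (1)*(0.535) = 0.535.
  denominator = (1)^2 + (0.49)^2 + (0.535)^2 = 1.526325.
  rho(2) = 0.535 / 1.526325 = 0.3505.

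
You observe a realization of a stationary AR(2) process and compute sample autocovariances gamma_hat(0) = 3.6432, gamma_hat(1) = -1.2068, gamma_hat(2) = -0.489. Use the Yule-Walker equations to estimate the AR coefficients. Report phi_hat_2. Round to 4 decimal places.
\hat\phi_{2} = -0.2740

The Yule-Walker equations for an AR(p) process read, in matrix form,
  Gamma_p phi = r_p,   with   (Gamma_p)_{ij} = gamma(|i - j|),
                       (r_p)_i = gamma(i),   i,j = 1..p.
Substitute the sample gammas (Toeplitz matrix and right-hand side of size 2):
  Gamma_p = [[3.6432, -1.2068], [-1.2068, 3.6432]]
  r_p     = [-1.2068, -0.489]
Written out:
  3.6432 phi_1 - 1.2068 phi_2 = -1.2068
  -1.2068 phi_1 + 3.6432 phi_2 = -0.489
Solve by Cramer's rule:
  det = gamma(0)^2 - gamma(1)^2 = (3.6432)^2 - (-1.2068)^2 = 13.27290624 - 1.45636624 = 11.81654
  phi_hat_1 = [gamma(1) gamma(0) - gamma(1) gamma(2)] / det = [(-1.2068)(3.6432) - (-1.2068)(-0.489)] / 11.81654 = -4.98673896 / 11.81654 = -0.422
  phi_hat_2 = [gamma(0) gamma(2) - gamma(1)^2] / det = [(3.6432)(-0.489) - (-1.2068)^2] / 11.81654 = -3.23789104 / 11.81654 = -0.274
So phi_hat = [-0.4220, -0.2740].
Therefore phi_hat_2 = -0.2740.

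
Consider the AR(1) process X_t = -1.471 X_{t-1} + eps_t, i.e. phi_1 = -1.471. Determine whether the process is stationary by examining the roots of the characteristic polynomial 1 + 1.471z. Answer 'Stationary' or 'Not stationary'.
\text{Not stationary}

The AR(p) characteristic polynomial is P(z) = 1 + 1.471z.
Stationarity requires all roots to lie outside the unit circle, i.e. |z| > 1 for every root.
This is linear in z: 1 + (1.471) z = 0  =>  z = -1/(1.471) = -0.67981,  |z| = 0.67981.
Moduli of all roots: 0.6798.
All moduli strictly greater than 1? No.
Verdict: Not stationary.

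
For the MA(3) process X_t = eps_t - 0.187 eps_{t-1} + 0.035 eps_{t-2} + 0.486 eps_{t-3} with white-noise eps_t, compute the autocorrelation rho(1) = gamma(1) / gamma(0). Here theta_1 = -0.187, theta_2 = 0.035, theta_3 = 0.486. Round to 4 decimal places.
\rho(1) = -0.1387

For an MA(q) process with theta_0 = 1, the autocovariance is
  gamma(k) = sigma^2 * sum_{i=0..q-k} theta_i * theta_{i+k},
and rho(k) = gamma(k) / gamma(0). Sigma^2 cancels.
  numerator   = (1)*(-0.187) + (-0.187)*(0.035) + (0.035)*(0.486) = -0.176535.
  denominator = (1)^2 + (-0.187)^2 + (0.035)^2 + (0.486)^2 = 1.27239.
  rho(1) = -0.176535 / 1.27239 = -0.1387.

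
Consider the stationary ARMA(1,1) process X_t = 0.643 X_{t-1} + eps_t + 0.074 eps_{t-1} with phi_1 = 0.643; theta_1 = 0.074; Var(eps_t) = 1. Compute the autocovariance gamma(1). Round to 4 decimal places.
\gamma(1) = 1.2806

Multiply the model equation by X_{t-k} and take expectations. With theta_0 = psi_0 = 1 and psi_j the MA(infinity) weights, this gives
  gamma(k) - sum_i phi_i gamma(k-i) = c_k,
  c_k = sigma^2 * sum_{j=k..q} theta_j psi_{j-k}   (c_k = 0 for k > q),
using gamma(-m) = gamma(m).
psi-weights needed (psi_j = theta_j + sum_i phi_i psi_{j-i}):
  psi_1 = theta_1 + phi_1 = 0.074 + (0.643) = 0.717
Right-hand sides:
  c_0 = sigma^2 (1 + theta_1 psi_1) = 1 * (1 + (0.074)(0.717)) = 1 * 1.053058 = 1.053058
  c_1 = sigma^2 theta_1 = 1 * (0.074) = 0.074
  c_2 = 0
Equations for k = 0 and k = 1 (AR order 1):
  gamma(0) = phi_1 gamma(1) + c_0
  gamma(1) = phi_1 gamma(0) + c_1
Substituting the second into the first: gamma(0) (1 - phi_1^2) = c_0 + phi_1 c_1, so
  gamma(0) = (c_0 + phi_1 c_1) / (1 - phi_1^2) = (1.053058 + (0.643)(0.074)) / (1 - (0.643)^2) = 1.10064 / 0.586551 = 1.876461.
  gamma(1) = phi_1 gamma(0) + c_1 = (0.643)(1.876461) + (0.074) = 1.280564.
Therefore gamma(1) = 1.2806 (to 4 decimal places).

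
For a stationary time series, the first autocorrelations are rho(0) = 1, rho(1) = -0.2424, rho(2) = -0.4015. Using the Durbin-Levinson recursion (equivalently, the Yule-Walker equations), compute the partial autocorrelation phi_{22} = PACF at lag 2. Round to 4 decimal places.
\phi_{22} = -0.4890

The PACF at lag k is phi_{kk}, the last component of the solution
to the Yule-Walker system G_k phi = r_k where
  (G_k)_{ij} = rho(|i - j|), (r_k)_i = rho(i), i,j = 1..k.
Equivalently, Durbin-Levinson gives phi_{kk} iteratively:
  phi_{11} = rho(1)
  phi_{kk} = [rho(k) - sum_{j=1..k-1} phi_{k-1,j} rho(k-j)]
            / [1 - sum_{j=1..k-1} phi_{k-1,j} rho(j)],
  phi_{k,j} = phi_{k-1,j} - phi_{kk} phi_{k-1,k-j},  j = 1..k-1.
Step k = 1:
  phi_11 = rho(1) = -0.2424.
Step k = 2:
  phi_22 = [rho(2) - phi_11 rho(1)] / [1 - phi_11 rho(1)] = [-0.4015 - (-0.2424)(-0.2424)] / [1 - (-0.2424)(-0.2424)]
         = -0.46025776 / 0.94124224 = -0.489.
Therefore phi_{22} = -0.4890.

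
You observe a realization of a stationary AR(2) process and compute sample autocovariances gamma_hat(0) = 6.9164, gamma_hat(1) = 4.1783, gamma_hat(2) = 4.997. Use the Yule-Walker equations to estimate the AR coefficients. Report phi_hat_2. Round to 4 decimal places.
\hat\phi_{2} = 0.5630

The Yule-Walker equations for an AR(p) process read, in matrix form,
  Gamma_p phi = r_p,   with   (Gamma_p)_{ij} = gamma(|i - j|),
                       (r_p)_i = gamma(i),   i,j = 1..p.
Substitute the sample gammas (Toeplitz matrix and right-hand side of size 2):
  Gamma_p = [[6.9164, 4.1783], [4.1783, 6.9164]]
  r_p     = [4.1783, 4.997]
Written out:
  6.9164 phi_1 + 4.1783 phi_2 = 4.1783
  4.1783 phi_1 + 6.9164 phi_2 = 4.997
Solve by Cramer's rule:
  det = gamma(0)^2 - gamma(1)^2 = (6.9164)^2 - (4.1783)^2 = 47.83658896 - 17.45819089 = 30.37839807
  phi_hat_1 = [gamma(1) gamma(0) - gamma(1) gamma(2)] / det = [(4.1783)(6.9164) - (4.1783)(4.997)] / 30.37839807 = 8.01982902 / 30.37839807 = 0.264
  phi_hat_2 = [gamma(0) gamma(2) - gamma(1)^2] / det = [(6.9164)(4.997) - (4.1783)^2] / 30.37839807 = 17.10305991 / 30.37839807 = 0.563
So phi_hat = [0.2640, 0.5630].
Therefore phi_hat_2 = 0.5630.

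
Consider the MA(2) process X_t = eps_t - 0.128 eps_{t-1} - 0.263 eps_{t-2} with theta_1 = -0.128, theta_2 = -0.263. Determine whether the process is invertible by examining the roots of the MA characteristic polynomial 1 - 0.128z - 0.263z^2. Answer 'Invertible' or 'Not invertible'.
\text{Invertible}

The MA(q) characteristic polynomial is P(z) = 1 - 0.128z - 0.263z^2.
Invertibility requires all roots to lie outside the unit circle, i.e. |z| > 1 for every root.
Set 1 + (-0.128) z + (-0.263) z^2 = 0, i.e. a z^2 + b z + c = 0 with a = -0.263, b = -0.128, c = 1.
Discriminant D = b^2 - 4ac = (-0.128)^2 - 4*(-0.263)*1 = 0.016384 - (-1.052) = 1.068384.
D >= 0, so the roots are real: z = (-b +/- sqrt(D)) / (2a) = (0.128 +/- 1.033627) / (-0.526).
  z_1 = (0.128 + 1.033627) / (-0.526) = -2.2084,   |z_1| = 2.2084.
  z_2 = (0.128 - 1.033627) / (-0.526) = 1.7217,   |z_2| = 1.7217.
Moduli of all roots: 2.2084, 1.7217.
All moduli strictly greater than 1? Yes.
Verdict: Invertible.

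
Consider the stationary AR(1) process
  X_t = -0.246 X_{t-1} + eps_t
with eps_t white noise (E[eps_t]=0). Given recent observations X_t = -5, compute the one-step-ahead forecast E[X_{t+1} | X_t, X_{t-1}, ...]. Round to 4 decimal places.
E[X_{t+1} \mid \mathcal F_t] = 1.2300

For an AR(p) model X_t = c + sum_i phi_i X_{t-i} + eps_t, the
one-step-ahead conditional mean is
  E[X_{t+1} | X_t, ...] = c + sum_i phi_i X_{t+1-i}.
Substitute known values:
  E[X_{t+1} | ...] = (-0.246) * (-5)
                   = 1.2300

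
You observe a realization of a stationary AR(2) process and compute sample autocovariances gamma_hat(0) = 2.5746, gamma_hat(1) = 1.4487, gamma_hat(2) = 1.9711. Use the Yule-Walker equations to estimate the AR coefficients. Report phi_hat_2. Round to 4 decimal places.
\hat\phi_{2} = 0.6570

The Yule-Walker equations for an AR(p) process read, in matrix form,
  Gamma_p phi = r_p,   with   (Gamma_p)_{ij} = gamma(|i - j|),
                       (r_p)_i = gamma(i),   i,j = 1..p.
Substitute the sample gammas (Toeplitz matrix and right-hand side of size 2):
  Gamma_p = [[2.5746, 1.4487], [1.4487, 2.5746]]
  r_p     = [1.4487, 1.9711]
Written out:
  2.5746 phi_1 + 1.4487 phi_2 = 1.4487
  1.4487 phi_1 + 2.5746 phi_2 = 1.9711
Solve by Cramer's rule:
  det = gamma(0)^2 - gamma(1)^2 = (2.5746)^2 - (1.4487)^2 = 6.62856516 - 2.09873169 = 4.52983347
  phi_hat_1 = [gamma(1) gamma(0) - gamma(1) gamma(2)] / det = [(1.4487)(2.5746) - (1.4487)(1.9711)] / 4.52983347 = 0.87429045 / 4.52983347 = 0.193
  phi_hat_2 = [gamma(0) gamma(2) - gamma(1)^2] / det = [(2.5746)(1.9711) - (1.4487)^2] / 4.52983347 = 2.97606237 / 4.52983347 = 0.657
So phi_hat = [0.1930, 0.6570].
Therefore phi_hat_2 = 0.6570.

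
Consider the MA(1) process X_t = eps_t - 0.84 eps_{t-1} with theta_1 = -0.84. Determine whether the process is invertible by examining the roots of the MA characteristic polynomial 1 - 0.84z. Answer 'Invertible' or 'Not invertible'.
\text{Invertible}

The MA(q) characteristic polynomial is P(z) = 1 - 0.84z.
Invertibility requires all roots to lie outside the unit circle, i.e. |z| > 1 for every root.
This is linear in z: 1 + (-0.84) z = 0  =>  z = -1/(-0.84) = 1.190476,  |z| = 1.190476.
Moduli of all roots: 1.1905.
All moduli strictly greater than 1? Yes.
Verdict: Invertible.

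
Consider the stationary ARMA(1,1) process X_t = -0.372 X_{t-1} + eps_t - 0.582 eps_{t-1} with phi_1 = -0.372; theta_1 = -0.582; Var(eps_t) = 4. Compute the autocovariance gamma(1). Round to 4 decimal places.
\gamma(1) = -5.3878

Multiply the model equation by X_{t-k} and take expectations. With theta_0 = psi_0 = 1 and psi_j the MA(infinity) weights, this gives
  gamma(k) - sum_i phi_i gamma(k-i) = c_k,
  c_k = sigma^2 * sum_{j=k..q} theta_j psi_{j-k}   (c_k = 0 for k > q),
using gamma(-m) = gamma(m).
psi-weights needed (psi_j = theta_j + sum_i phi_i psi_{j-i}):
  psi_1 = theta_1 + phi_1 = -0.582 + (-0.372) = -0.954
Right-hand sides:
  c_0 = sigma^2 (1 + theta_1 psi_1) = 4 * (1 + (-0.582)(-0.954)) = 4 * 1.555228 = 6.220912
  c_1 = sigma^2 theta_1 = 4 * (-0.582) = -2.328
  c_2 = 0
Equations for k = 0 and k = 1 (AR order 1):
  gamma(0) = phi_1 gamma(1) + c_0
  gamma(1) = phi_1 gamma(0) + c_1
Substituting the second into the first: gamma(0) (1 - phi_1^2) = c_0 + phi_1 c_1, so
  gamma(0) = (c_0 + phi_1 c_1) / (1 - phi_1^2) = (6.220912 + (-0.372)(-2.328)) / (1 - (-0.372)^2) = 7.086928 / 0.861616 = 8.225158.
  gamma(1) = phi_1 gamma(0) + c_1 = (-0.372)(8.225158) + (-2.328) = -5.387759.
Therefore gamma(1) = -5.3878 (to 4 decimal places).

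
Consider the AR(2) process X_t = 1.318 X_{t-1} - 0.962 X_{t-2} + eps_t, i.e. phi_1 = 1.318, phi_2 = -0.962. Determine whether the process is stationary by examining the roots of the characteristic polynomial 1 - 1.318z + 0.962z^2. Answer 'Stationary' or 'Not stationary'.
\text{Stationary}

The AR(p) characteristic polynomial is P(z) = 1 - 1.318z + 0.962z^2.
Stationarity requires all roots to lie outside the unit circle, i.e. |z| > 1 for every root.
Set 1 + (-1.318) z + (0.962) z^2 = 0, i.e. a z^2 + b z + c = 0 with a = 0.962, b = -1.318, c = 1.
Discriminant D = b^2 - 4ac = (-1.318)^2 - 4*(0.962)*1 = 1.737124 - (3.848) = -2.110876.
D < 0, so the roots are the complex-conjugate pair z = (-b +/- i sqrt(-D)) / (2a) = 0.685 +/- 0.7551i.
For a conjugate pair |z|^2 = z * conj(z) = (product of roots) = c/a = 1/(0.962) = 1.039501, so |z| = sqrt(1.039501) = 1.0196 for both roots.
Moduli of all roots: 1.0196, 1.0196.
All moduli strictly greater than 1? Yes.
Verdict: Stationary.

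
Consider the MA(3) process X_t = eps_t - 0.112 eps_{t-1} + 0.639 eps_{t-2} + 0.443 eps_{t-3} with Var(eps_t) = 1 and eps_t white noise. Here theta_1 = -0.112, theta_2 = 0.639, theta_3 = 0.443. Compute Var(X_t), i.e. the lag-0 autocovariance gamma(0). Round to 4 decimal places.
\gamma(0) = 1.6171

For an MA(q) process X_t = eps_t + sum_i theta_i eps_{t-i} with
Var(eps_t) = sigma^2, the variance is
  gamma(0) = sigma^2 * (1 + sum_i theta_i^2).
  sum_i theta_i^2 = (-0.112)^2 + (0.639)^2 + (0.443)^2 = 0.012544 + 0.408321 + 0.196249 = 0.617114.
  gamma(0) = 1 * (1 + 0.617114) = 1 * 1.617114 = 1.617114, which rounds to 1.6171.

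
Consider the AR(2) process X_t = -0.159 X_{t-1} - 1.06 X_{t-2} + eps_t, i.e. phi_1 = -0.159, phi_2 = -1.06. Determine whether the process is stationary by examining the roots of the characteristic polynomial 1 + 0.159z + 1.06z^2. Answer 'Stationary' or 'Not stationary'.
\text{Not stationary}

The AR(p) characteristic polynomial is P(z) = 1 + 0.159z + 1.06z^2.
Stationarity requires all roots to lie outside the unit circle, i.e. |z| > 1 for every root.
Set 1 + (0.159) z + (1.06) z^2 = 0, i.e. a z^2 + b z + c = 0 with a = 1.06, b = 0.159, c = 1.
Discriminant D = b^2 - 4ac = (0.159)^2 - 4*(1.06)*1 = 0.025281 - (4.24) = -4.214719.
D < 0, so the roots are the complex-conjugate pair z = (-b +/- i sqrt(-D)) / (2a) = -0.075 +/- 0.9684i.
For a conjugate pair |z|^2 = z * conj(z) = (product of roots) = c/a = 1/(1.06) = 0.943396, so |z| = sqrt(0.943396) = 0.9713 for both roots.
Moduli of all roots: 0.9713, 0.9713.
All moduli strictly greater than 1? No.
Verdict: Not stationary.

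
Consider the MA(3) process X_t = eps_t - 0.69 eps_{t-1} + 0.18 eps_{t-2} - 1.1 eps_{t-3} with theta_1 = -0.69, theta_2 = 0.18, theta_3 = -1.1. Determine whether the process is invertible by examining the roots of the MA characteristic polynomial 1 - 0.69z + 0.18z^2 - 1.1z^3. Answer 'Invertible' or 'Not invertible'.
\text{Not invertible}

The MA(q) characteristic polynomial is P(z) = 1 - 0.69z + 0.18z^2 - 1.1z^3.
Invertibility requires all roots to lie outside the unit circle, i.e. |z| > 1 for every root.
Degree 3: look for a simple real root z0 first, then factor out (1 - z/z0) and solve the remaining quadratic.
Testing z0 = 0.8: P(0.8) = 1 + (-0.69)(0.8) + (0.18)(0.8)^2 + (-1.1)(0.8)^3
  = 1 + (-0.552) + (0.1152) + (-0.5632) = 0.  So z_0 = 0.8 is a root, |z_0| = 0.8.
Divide out the factor (1 - 1.25 z) = (1 - z/z0) (since 1/z0 = 1.25):
  P(z) = (1 - 1.25 z)(1 + (0.56) z + (0.88) z^2)
  [check: z-coef 0.56 - (1.25) = -0.69; z^2-coef 0.88 - (1.25)(0.56) = 0.18; z^3-coef -(1.25)(0.88) = -1.1.]
Remaining roots from the quadratic factor 1 + (0.56) z + (0.88) z^2:
  Set 1 + (0.56) z + (0.88) z^2 = 0, i.e. a z^2 + b z + c = 0 with a = 0.88, b = 0.56, c = 1.
  Discriminant D = b^2 - 4ac = (0.56)^2 - 4*(0.88)*1 = 0.3136 - (3.52) = -3.2064.
  D < 0, so the roots are the complex-conjugate pair z = (-b +/- i sqrt(-D)) / (2a) = -0.3182 +/- 1.0174i.
  For a conjugate pair |z|^2 = z * conj(z) = (product of roots) = c/a = 1/(0.88) = 1.136364, so |z| = sqrt(1.136364) = 1.066 for both roots.
Moduli of all roots: 0.8000, 1.0660, 1.0660.
All moduli strictly greater than 1? No.
Verdict: Not invertible.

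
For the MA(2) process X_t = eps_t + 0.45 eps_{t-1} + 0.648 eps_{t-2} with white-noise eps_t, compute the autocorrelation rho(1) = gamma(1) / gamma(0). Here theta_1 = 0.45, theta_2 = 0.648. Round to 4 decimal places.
\rho(1) = 0.4571

For an MA(q) process with theta_0 = 1, the autocovariance is
  gamma(k) = sigma^2 * sum_{i=0..q-k} theta_i * theta_{i+k},
and rho(k) = gamma(k) / gamma(0). Sigma^2 cancels.
  numerator   = (1)*(0.45) + (0.45)*(0.648) = 0.7416.
  denominator = (1)^2 + (0.45)^2 + (0.648)^2 = 1.622404.
  rho(1) = 0.7416 / 1.622404 = 0.4571.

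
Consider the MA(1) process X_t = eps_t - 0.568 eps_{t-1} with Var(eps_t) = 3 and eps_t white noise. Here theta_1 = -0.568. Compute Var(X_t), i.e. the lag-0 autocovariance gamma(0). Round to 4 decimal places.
\gamma(0) = 3.9679

For an MA(q) process X_t = eps_t + sum_i theta_i eps_{t-i} with
Var(eps_t) = sigma^2, the variance is
  gamma(0) = sigma^2 * (1 + sum_i theta_i^2).
  sum_i theta_i^2 = (-0.568)^2 = 0.322624.
  gamma(0) = 3 * (1 + 0.322624) = 3 * 1.322624 = 3.967872, which rounds to 3.9679.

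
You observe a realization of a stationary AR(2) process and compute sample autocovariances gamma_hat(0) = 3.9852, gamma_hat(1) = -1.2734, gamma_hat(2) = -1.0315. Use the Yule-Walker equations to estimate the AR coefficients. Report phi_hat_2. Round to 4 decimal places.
\hat\phi_{2} = -0.4020

The Yule-Walker equations for an AR(p) process read, in matrix form,
  Gamma_p phi = r_p,   with   (Gamma_p)_{ij} = gamma(|i - j|),
                       (r_p)_i = gamma(i),   i,j = 1..p.
Substitute the sample gammas (Toeplitz matrix and right-hand side of size 2):
  Gamma_p = [[3.9852, -1.2734], [-1.2734, 3.9852]]
  r_p     = [-1.2734, -1.0315]
Written out:
  3.9852 phi_1 - 1.2734 phi_2 = -1.2734
  -1.2734 phi_1 + 3.9852 phi_2 = -1.0315
Solve by Cramer's rule:
  det = gamma(0)^2 - gamma(1)^2 = (3.9852)^2 - (-1.2734)^2 = 15.88181904 - 1.62154756 = 14.26027148
  phi_hat_1 = [gamma(1) gamma(0) - gamma(1) gamma(2)] / det = [(-1.2734)(3.9852) - (-1.2734)(-1.0315)] / 14.26027148 = -6.38826578 / 14.26027148 = -0.448
  phi_hat_2 = [gamma(0) gamma(2) - gamma(1)^2] / det = [(3.9852)(-1.0315) - (-1.2734)^2] / 14.26027148 = -5.73228136 / 14.26027148 = -0.402
So phi_hat = [-0.4480, -0.4020].
Therefore phi_hat_2 = -0.4020.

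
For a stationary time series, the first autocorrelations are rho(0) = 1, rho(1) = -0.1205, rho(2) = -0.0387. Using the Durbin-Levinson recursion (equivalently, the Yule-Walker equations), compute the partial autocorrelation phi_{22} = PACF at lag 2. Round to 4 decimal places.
\phi_{22} = -0.0540

The PACF at lag k is phi_{kk}, the last component of the solution
to the Yule-Walker system G_k phi = r_k where
  (G_k)_{ij} = rho(|i - j|), (r_k)_i = rho(i), i,j = 1..k.
Equivalently, Durbin-Levinson gives phi_{kk} iteratively:
  phi_{11} = rho(1)
  phi_{kk} = [rho(k) - sum_{j=1..k-1} phi_{k-1,j} rho(k-j)]
            / [1 - sum_{j=1..k-1} phi_{k-1,j} rho(j)],
  phi_{k,j} = phi_{k-1,j} - phi_{kk} phi_{k-1,k-j},  j = 1..k-1.
Step k = 1:
  phi_11 = rho(1) = -0.1205.
Step k = 2:
  phi_22 = [rho(2) - phi_11 rho(1)] / [1 - phi_11 rho(1)] = [-0.0387 - (-0.1205)(-0.1205)] / [1 - (-0.1205)(-0.1205)]
         = -0.05322025 / 0.98547975 = -0.054.
Therefore phi_{22} = -0.0540.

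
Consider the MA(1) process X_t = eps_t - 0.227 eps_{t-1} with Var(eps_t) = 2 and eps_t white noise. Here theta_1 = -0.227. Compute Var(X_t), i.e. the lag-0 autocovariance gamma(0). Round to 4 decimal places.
\gamma(0) = 2.1031

For an MA(q) process X_t = eps_t + sum_i theta_i eps_{t-i} with
Var(eps_t) = sigma^2, the variance is
  gamma(0) = sigma^2 * (1 + sum_i theta_i^2).
  sum_i theta_i^2 = (-0.227)^2 = 0.051529.
  gamma(0) = 2 * (1 + 0.051529) = 2 * 1.051529 = 2.103058, which rounds to 2.1031.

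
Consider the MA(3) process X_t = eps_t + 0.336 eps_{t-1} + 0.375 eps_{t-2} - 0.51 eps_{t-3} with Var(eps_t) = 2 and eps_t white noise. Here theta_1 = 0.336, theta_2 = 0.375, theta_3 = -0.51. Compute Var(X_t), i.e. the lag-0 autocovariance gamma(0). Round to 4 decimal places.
\gamma(0) = 3.0272

For an MA(q) process X_t = eps_t + sum_i theta_i eps_{t-i} with
Var(eps_t) = sigma^2, the variance is
  gamma(0) = sigma^2 * (1 + sum_i theta_i^2).
  sum_i theta_i^2 = (0.336)^2 + (0.375)^2 + (-0.51)^2 = 0.112896 + 0.140625 + 0.2601 = 0.513621.
  gamma(0) = 2 * (1 + 0.513621) = 2 * 1.513621 = 3.027242, which rounds to 3.0272.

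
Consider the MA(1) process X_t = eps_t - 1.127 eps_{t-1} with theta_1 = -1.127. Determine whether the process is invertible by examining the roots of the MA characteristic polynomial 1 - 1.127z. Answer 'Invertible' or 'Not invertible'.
\text{Not invertible}

The MA(q) characteristic polynomial is P(z) = 1 - 1.127z.
Invertibility requires all roots to lie outside the unit circle, i.e. |z| > 1 for every root.
This is linear in z: 1 + (-1.127) z = 0  =>  z = -1/(-1.127) = 0.887311,  |z| = 0.887311.
Moduli of all roots: 0.8873.
All moduli strictly greater than 1? No.
Verdict: Not invertible.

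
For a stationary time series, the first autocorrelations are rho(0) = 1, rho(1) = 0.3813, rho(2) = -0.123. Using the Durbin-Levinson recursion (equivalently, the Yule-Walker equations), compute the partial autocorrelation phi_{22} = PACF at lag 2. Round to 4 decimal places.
\phi_{22} = -0.3140

The PACF at lag k is phi_{kk}, the last component of the solution
to the Yule-Walker system G_k phi = r_k where
  (G_k)_{ij} = rho(|i - j|), (r_k)_i = rho(i), i,j = 1..k.
Equivalently, Durbin-Levinson gives phi_{kk} iteratively:
  phi_{11} = rho(1)
  phi_{kk} = [rho(k) - sum_{j=1..k-1} phi_{k-1,j} rho(k-j)]
            / [1 - sum_{j=1..k-1} phi_{k-1,j} rho(j)],
  phi_{k,j} = phi_{k-1,j} - phi_{kk} phi_{k-1,k-j},  j = 1..k-1.
Step k = 1:
  phi_11 = rho(1) = 0.3813.
Step k = 2:
  phi_22 = [rho(2) - phi_11 rho(1)] / [1 - phi_11 rho(1)] = [-0.123 - (0.3813)(0.3813)] / [1 - (0.3813)(0.3813)]
         = -0.26838969 / 0.85461031 = -0.314.
Therefore phi_{22} = -0.3140.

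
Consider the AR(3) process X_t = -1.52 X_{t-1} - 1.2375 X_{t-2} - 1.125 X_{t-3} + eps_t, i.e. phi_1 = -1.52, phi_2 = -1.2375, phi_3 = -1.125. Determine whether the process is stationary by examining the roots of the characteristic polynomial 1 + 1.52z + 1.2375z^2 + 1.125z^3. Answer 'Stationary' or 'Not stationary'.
\text{Not stationary}

The AR(p) characteristic polynomial is P(z) = 1 + 1.52z + 1.2375z^2 + 1.125z^3.
Stationarity requires all roots to lie outside the unit circle, i.e. |z| > 1 for every root.
Degree 3: look for a simple real root z0 first, then factor out (1 - z/z0) and solve the remaining quadratic.
Testing z0 = -0.8: P(-0.8) = 1 + (1.52)(-0.8) + (1.2375)(-0.8)^2 + (1.125)(-0.8)^3
  = 1 + (-1.216) + (0.792) + (-0.576) = 0.  So z_0 = -0.8 is a root, |z_0| = 0.8.
Divide out the factor (1 + 1.25 z) = (1 - z/z0) (since 1/z0 = -1.25):
  P(z) = (1 + 1.25 z)(1 + (0.27) z + (0.9) z^2)
  [check: z-coef 0.27 - (-1.25) = 1.52; z^2-coef 0.9 - (-1.25)(0.27) = 1.2375; z^3-coef -(-1.25)(0.9) = 1.125.]
Remaining roots from the quadratic factor 1 + (0.27) z + (0.9) z^2:
  Set 1 + (0.27) z + (0.9) z^2 = 0, i.e. a z^2 + b z + c = 0 with a = 0.9, b = 0.27, c = 1.
  Discriminant D = b^2 - 4ac = (0.27)^2 - 4*(0.9)*1 = 0.0729 - (3.6) = -3.5271.
  D < 0, so the roots are the complex-conjugate pair z = (-b +/- i sqrt(-D)) / (2a) = -0.15 +/- 1.0434i.
  For a conjugate pair |z|^2 = z * conj(z) = (product of roots) = c/a = 1/(0.9) = 1.111111, so |z| = sqrt(1.111111) = 1.0541 for both roots.
Moduli of all roots: 0.8000, 1.0541, 1.0541.
All moduli strictly greater than 1? No.
Verdict: Not stationary.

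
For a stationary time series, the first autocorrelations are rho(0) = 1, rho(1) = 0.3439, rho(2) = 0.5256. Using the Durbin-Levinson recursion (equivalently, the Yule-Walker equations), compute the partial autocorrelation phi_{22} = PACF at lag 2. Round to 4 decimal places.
\phi_{22} = 0.4620

The PACF at lag k is phi_{kk}, the last component of the solution
to the Yule-Walker system G_k phi = r_k where
  (G_k)_{ij} = rho(|i - j|), (r_k)_i = rho(i), i,j = 1..k.
Equivalently, Durbin-Levinson gives phi_{kk} iteratively:
  phi_{11} = rho(1)
  phi_{kk} = [rho(k) - sum_{j=1..k-1} phi_{k-1,j} rho(k-j)]
            / [1 - sum_{j=1..k-1} phi_{k-1,j} rho(j)],
  phi_{k,j} = phi_{k-1,j} - phi_{kk} phi_{k-1,k-j},  j = 1..k-1.
Step k = 1:
  phi_11 = rho(1) = 0.3439.
Step k = 2:
  phi_22 = [rho(2) - phi_11 rho(1)] / [1 - phi_11 rho(1)] = [0.5256 - (0.3439)(0.3439)] / [1 - (0.3439)(0.3439)]
         = 0.40733279 / 0.88173279 = 0.462.
Therefore phi_{22} = 0.4620.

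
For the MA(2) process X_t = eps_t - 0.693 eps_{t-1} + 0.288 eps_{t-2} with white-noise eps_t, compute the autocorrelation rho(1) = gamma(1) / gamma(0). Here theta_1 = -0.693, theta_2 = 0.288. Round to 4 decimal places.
\rho(1) = -0.5710

For an MA(q) process with theta_0 = 1, the autocovariance is
  gamma(k) = sigma^2 * sum_{i=0..q-k} theta_i * theta_{i+k},
and rho(k) = gamma(k) / gamma(0). Sigma^2 cancels.
  numerator   = (1)*(-0.693) + (-0.693)*(0.288) = -0.892584.
  denominator = (1)^2 + (-0.693)^2 + (0.288)^2 = 1.563193.
  rho(1) = -0.892584 / 1.563193 = -0.5710.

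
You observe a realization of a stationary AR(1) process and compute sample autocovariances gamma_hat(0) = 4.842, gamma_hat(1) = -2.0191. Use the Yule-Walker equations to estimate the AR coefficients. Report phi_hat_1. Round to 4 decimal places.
\hat\phi_{1} = -0.4170

The Yule-Walker equations for an AR(p) process read, in matrix form,
  Gamma_p phi = r_p,   with   (Gamma_p)_{ij} = gamma(|i - j|),
                       (r_p)_i = gamma(i),   i,j = 1..p.
Substitute the sample gammas (Toeplitz matrix and right-hand side of size 1):
  Gamma_p = [[4.842]]
  r_p     = [-2.0191]
With p = 1 this is the single equation gamma(0) phi_1 = gamma(1):
  phi_hat_1 = gamma(1) / gamma(0) = -2.0191 / 4.842 = -0.4170.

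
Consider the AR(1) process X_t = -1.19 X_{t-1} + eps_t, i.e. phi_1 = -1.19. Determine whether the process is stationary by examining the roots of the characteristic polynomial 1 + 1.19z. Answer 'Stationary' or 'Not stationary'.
\text{Not stationary}

The AR(p) characteristic polynomial is P(z) = 1 + 1.19z.
Stationarity requires all roots to lie outside the unit circle, i.e. |z| > 1 for every root.
This is linear in z: 1 + (1.19) z = 0  =>  z = -1/(1.19) = -0.840336,  |z| = 0.840336.
Moduli of all roots: 0.8403.
All moduli strictly greater than 1? No.
Verdict: Not stationary.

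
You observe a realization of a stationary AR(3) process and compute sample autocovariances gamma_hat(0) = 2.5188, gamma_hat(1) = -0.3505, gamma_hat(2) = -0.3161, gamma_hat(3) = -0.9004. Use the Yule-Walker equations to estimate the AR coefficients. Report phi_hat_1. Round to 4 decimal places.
\hat\phi_{1} = -0.2210

The Yule-Walker equations for an AR(p) process read, in matrix form,
  Gamma_p phi = r_p,   with   (Gamma_p)_{ij} = gamma(|i - j|),
                       (r_p)_i = gamma(i),   i,j = 1..p.
Substitute the sample gammas (Toeplitz matrix and right-hand side of size 3):
  Gamma_p = [[2.5188, -0.3505, -0.3161], [-0.3505, 2.5188, -0.3505], [-0.3161, -0.3505, 2.5188]]
  r_p     = [-0.3505, -0.3161, -0.9004]
Written out (R1..R3):
  (R1) 2.5188 phi_1 - 0.3505 phi_2 - 0.3161 phi_3 = -0.3505
  (R2) -0.3505 phi_1 + 2.5188 phi_2 - 0.3505 phi_3 = -0.3161
  (R3) -0.3161 phi_1 - 0.3505 phi_2 + 2.5188 phi_3 = -0.9004
Gaussian elimination:
  R2 <- R2 - (-0.3505/2.5188) R1 = R2 - (-0.139154) R1:  2.470027 phi_2 - 0.394486 phi_3 = -0.364873
  R3 <- R3 - (-0.3161/2.5188) R1 = R3 - (-0.125496) R1:  -0.394486 phi_2 + 2.479131 phi_3 = -0.944386
  R3 <- R3 - (-0.394486/2.470027) R2 = R3 - (-0.159709) R2:  2.416127 phi_3 = -1.00266
Back-substitution:
  phi_hat_3 = -1.00266 / 2.416127 = -0.414986
  phi_hat_2 = (-0.364873 - (-0.394486)(-0.414986)) / 2.470027 = -0.213998
  phi_hat_1 = (-0.3505 - (-0.3505)(-0.213998) - (-0.3161)(-0.414986)) / 2.5188 = -0.221011
So phi_hat = [-0.2210, -0.2140, -0.4150].
Therefore phi_hat_1 = -0.2210.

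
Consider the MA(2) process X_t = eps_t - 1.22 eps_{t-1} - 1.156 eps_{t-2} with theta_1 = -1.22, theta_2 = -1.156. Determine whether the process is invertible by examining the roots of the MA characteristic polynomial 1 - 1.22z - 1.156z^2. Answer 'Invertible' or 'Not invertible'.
\text{Not invertible}

The MA(q) characteristic polynomial is P(z) = 1 - 1.22z - 1.156z^2.
Invertibility requires all roots to lie outside the unit circle, i.e. |z| > 1 for every root.
Set 1 + (-1.22) z + (-1.156) z^2 = 0, i.e. a z^2 + b z + c = 0 with a = -1.156, b = -1.22, c = 1.
Discriminant D = b^2 - 4ac = (-1.22)^2 - 4*(-1.156)*1 = 1.4884 - (-4.624) = 6.1124.
D >= 0, so the roots are real: z = (-b +/- sqrt(D)) / (2a) = (1.22 +/- 2.472327) / (-2.312).
  z_1 = (1.22 + 2.472327) / (-2.312) = -1.597,   |z_1| = 1.597.
  z_2 = (1.22 - 2.472327) / (-2.312) = 0.5417,   |z_2| = 0.5417.
Moduli of all roots: 1.5970, 0.5417.
All moduli strictly greater than 1? No.
Verdict: Not invertible.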